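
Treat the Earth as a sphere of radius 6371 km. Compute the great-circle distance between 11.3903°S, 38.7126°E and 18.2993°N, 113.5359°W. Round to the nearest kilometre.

Δλ = -113.5359 − 38.7126 = -152.2485°.
Δφ = 18.2993 − -11.3903 = 29.6896°.
a = sin²(Δφ/2) + cos φ₁ · cos φ₂ · sin²(Δλ/2) = 0.942841.
c = 2·atan2(√a, √(1−a)) = 2.65876 rad → d = 6371·c ≈ 16938.94 km.

16939 km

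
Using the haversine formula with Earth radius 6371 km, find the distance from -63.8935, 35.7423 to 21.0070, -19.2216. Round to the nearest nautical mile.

5700 nmi

Δλ = -19.2216 − 35.7423 = -54.9639°.
Δφ = 21.0070 − -63.8935 = 84.9005°.
a = sin²(Δφ/2) + cos φ₁ · cos φ₂ · sin²(Δλ/2) = 0.543037.
c = 2·atan2(√a, √(1−a)) = 1.65698 rad → d = 6371·c ≈ 10556.61 km ≈ 5700.11 nmi.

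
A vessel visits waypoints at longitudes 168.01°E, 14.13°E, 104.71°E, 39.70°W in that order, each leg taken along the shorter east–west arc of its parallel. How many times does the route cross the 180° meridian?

Leg 1: +168.01° → +14.13°, shortest Δλ = -153.88° (west) — does not cross 180°.
Leg 2: +14.13° → +104.71°, shortest Δλ = 90.58° (east) — does not cross 180°.
Leg 3: +104.71° → -39.70°, shortest Δλ = -144.41° (west) — does not cross 180°.
Total crossings: 0.

0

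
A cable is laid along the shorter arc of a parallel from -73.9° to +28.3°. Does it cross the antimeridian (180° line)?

Signed shortest Δλ = ((28.3 − -73.9 + 180) mod 360) − 180 = 102.2°.
Going east by 102.2° from -73.9° reaches +28.3° without touching 180°.

No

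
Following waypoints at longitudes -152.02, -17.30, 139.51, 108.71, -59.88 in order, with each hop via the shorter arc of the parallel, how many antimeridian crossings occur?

Leg 1: -152.02° → -17.30°, shortest Δλ = 134.72° (east) — does not cross 180°.
Leg 2: -17.30° → +139.51°, shortest Δλ = 156.81° (east) — does not cross 180°.
Leg 3: +139.51° → +108.71°, shortest Δλ = -30.8° (west) — does not cross 180°.
Leg 4: +108.71° → -59.88°, shortest Δλ = -168.59° (west) — does not cross 180°.
Total crossings: 0.

0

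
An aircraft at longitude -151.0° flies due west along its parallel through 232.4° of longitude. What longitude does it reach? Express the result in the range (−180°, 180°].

-23.4°

Start at -151.0°; shift −232.4° → -383.4°.
-383.4° lies outside (−180°, 180°]; add 360° → -23.4°.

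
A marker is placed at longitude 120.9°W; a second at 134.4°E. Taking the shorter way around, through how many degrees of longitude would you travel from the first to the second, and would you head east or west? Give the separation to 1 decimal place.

104.7° west

Raw difference: 134.4 − -120.9 = 255.3°.
Normalise into (−180°, 180°]: 255.3° − 360° = -104.7°.
Negative ⇒ the second point lies to the west; separation 104.7°.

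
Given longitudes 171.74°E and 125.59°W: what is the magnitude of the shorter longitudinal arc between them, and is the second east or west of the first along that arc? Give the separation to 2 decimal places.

62.67° east

Raw difference: -125.59 − 171.74 = -297.33°.
Normalise into (−180°, 180°]: -297.33° + 360° = 62.67°.
Positive ⇒ the second point lies to the east; separation 62.67°.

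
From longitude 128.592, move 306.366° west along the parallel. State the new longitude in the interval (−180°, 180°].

Start at +128.592°; shift −306.366° → -177.774°.
-177.774° already lies in (−180°, 180°].

-177.774°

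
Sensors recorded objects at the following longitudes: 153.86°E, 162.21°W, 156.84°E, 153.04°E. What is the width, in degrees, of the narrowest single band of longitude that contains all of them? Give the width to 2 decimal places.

Sort the longitudes: -162.21°, +153.04°, +153.86°, +156.84°.
Eastward gaps between consecutive values (wrapping around): 315.25°, 0.82°, 2.98°, 40.95°.
Largest gap = 315.25° ⇒ minimal covering band is its complement: 360° − 315.25° = 44.75°.
Band runs from +153.04° eastward to -162.21°, crossing the antimeridian.

44.75°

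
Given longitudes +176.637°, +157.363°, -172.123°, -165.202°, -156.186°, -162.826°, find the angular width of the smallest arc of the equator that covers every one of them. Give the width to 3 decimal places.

Sort the longitudes: -172.123°, -165.202°, -162.826°, -156.186°, +157.363°, +176.637°.
Eastward gaps between consecutive values (wrapping around): 6.921°, 2.376°, 6.640°, 313.549°, 19.274°, 11.240°.
Largest gap = 313.549° ⇒ minimal covering band is its complement: 360° − 313.549° = 46.451°.
Band runs from +157.363° eastward to -156.186°, crossing the antimeridian.

46.451°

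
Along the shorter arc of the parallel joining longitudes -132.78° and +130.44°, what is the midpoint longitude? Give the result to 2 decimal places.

+178.83°

Signed shortest Δλ from -132.78° to +130.44° is -96.78°.
Midpoint longitude = -132.78° + (-96.78°)/2 = -132.78° − 48.39° = -181.17°.
Normalise into (−180°, 180°]: +178.83°.
(The naïve average (-132.78 + +130.44)/2 = -1.17° is on the wrong side of the globe.)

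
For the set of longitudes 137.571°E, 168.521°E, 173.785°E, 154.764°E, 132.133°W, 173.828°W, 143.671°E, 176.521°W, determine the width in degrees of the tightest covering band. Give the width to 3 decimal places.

Sort the longitudes: -176.521°, -173.828°, -132.133°, +137.571°, +143.671°, +154.764°, +168.521°, +173.785°.
Eastward gaps between consecutive values (wrapping around): 2.693°, 41.695°, 269.704°, 6.100°, 11.093°, 13.757°, 5.264°, 9.694°.
Largest gap = 269.704° ⇒ minimal covering band is its complement: 360° − 269.704° = 90.296°.
Band runs from +137.571° eastward to -132.133°, crossing the antimeridian.

90.296°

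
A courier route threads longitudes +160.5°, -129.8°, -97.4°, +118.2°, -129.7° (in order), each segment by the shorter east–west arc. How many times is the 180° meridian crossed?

Leg 1: +160.5° → -129.8°, shortest Δλ = 69.7° (east) — crosses 180°.
Leg 2: -129.8° → -97.4°, shortest Δλ = 32.4° (east) — does not cross 180°.
Leg 3: -97.4° → +118.2°, shortest Δλ = -144.4° (west) — crosses 180°.
Leg 4: +118.2° → -129.7°, shortest Δλ = 112.1° (east) — crosses 180°.
Total crossings: 3.

3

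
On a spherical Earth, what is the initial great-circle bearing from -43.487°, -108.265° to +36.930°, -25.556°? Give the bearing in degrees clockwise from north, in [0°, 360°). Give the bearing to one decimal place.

Δλ = -25.556 − -108.265 = 82.709°.
θ = atan2( sin Δλ · cos φ₂ , cos φ₁ · sin φ₂ − sin φ₁ · cos φ₂ · cos Δλ )
  = atan2(0.79291, 0.50574) = 57.469° → normalised to [0°, 360°): 57.469°.

57.5°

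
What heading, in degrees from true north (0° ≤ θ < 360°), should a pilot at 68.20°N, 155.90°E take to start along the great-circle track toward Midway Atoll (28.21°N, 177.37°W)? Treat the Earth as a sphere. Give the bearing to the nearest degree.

Δλ = -177.37 − 155.90 = -333.27°; wrapped into (−180°, 180°]: 26.73°.
θ = atan2( sin Δλ · cos φ₂ , cos φ₁ · sin φ₂ − sin φ₁ · cos φ₂ · cos Δλ )
  = atan2(0.39636, -0.55522) = 144.478° → normalised to [0°, 360°): 144.478°.

144°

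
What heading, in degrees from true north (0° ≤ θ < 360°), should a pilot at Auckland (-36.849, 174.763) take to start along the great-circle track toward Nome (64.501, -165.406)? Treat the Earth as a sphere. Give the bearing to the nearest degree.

Δλ = -165.406 − 174.763 = -340.169°; wrapped into (−180°, 180°]: 19.831°.
θ = atan2( sin Δλ · cos φ₂ , cos φ₁ · sin φ₂ − sin φ₁ · cos φ₂ · cos Δλ )
  = atan2(0.14604, 0.96513) = 8.605° → normalised to [0°, 360°): 8.605°.

9°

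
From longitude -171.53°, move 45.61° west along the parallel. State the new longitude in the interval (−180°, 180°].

Start at -171.53°; shift −45.61° → -217.14°.
-217.14° lies outside (−180°, 180°]; add 360° → +142.86°.

+142.86°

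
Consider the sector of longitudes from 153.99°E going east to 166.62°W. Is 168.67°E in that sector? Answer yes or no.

Band width going east from +153.99° to -166.62°: ((-166.62 − 153.99) mod 360) = 39.39°.
Offset of +168.67° east of the west edge: ((168.67 − 153.99) mod 360) = 14.68°.
14.68° ≤ 39.39° ⇒ inside.

Yes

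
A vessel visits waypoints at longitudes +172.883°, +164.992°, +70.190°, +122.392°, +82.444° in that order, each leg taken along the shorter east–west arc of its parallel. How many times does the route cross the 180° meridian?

Leg 1: +172.883° → +164.992°, shortest Δλ = -7.891° (west) — does not cross 180°.
Leg 2: +164.992° → +70.190°, shortest Δλ = -94.802° (west) — does not cross 180°.
Leg 3: +70.190° → +122.392°, shortest Δλ = 52.202° (east) — does not cross 180°.
Leg 4: +122.392° → +82.444°, shortest Δλ = -39.948° (west) — does not cross 180°.
Total crossings: 0.

0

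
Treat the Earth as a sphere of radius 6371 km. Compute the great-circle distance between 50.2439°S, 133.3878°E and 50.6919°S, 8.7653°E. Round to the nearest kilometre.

7629 km

Δλ = 8.7653 − 133.3878 = -124.6225°.
Δφ = -50.6919 − -50.2439 = -0.4480°.
a = sin²(Δφ/2) + cos φ₁ · cos φ₂ · sin²(Δλ/2) = 0.317671.
c = 2·atan2(√a, √(1−a)) = 1.19753 rad → d = 6371·c ≈ 7629.47 km.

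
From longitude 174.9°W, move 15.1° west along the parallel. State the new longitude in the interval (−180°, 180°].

Start at -174.9°; shift −15.1° → -190.0°.
-190.0° lies outside (−180°, 180°]; add 360° → +170.0°.

170.0°E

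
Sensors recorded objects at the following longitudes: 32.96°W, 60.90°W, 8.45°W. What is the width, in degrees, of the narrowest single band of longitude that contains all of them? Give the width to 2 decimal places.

52.45°

Sort the longitudes: -60.90°, -32.96°, -8.45°.
Eastward gaps between consecutive values (wrapping around): 27.94°, 24.51°, 307.55°.
Largest gap = 307.55° ⇒ minimal covering band is its complement: 360° − 307.55° = 52.45°.
Band runs from -60.90° eastward to -8.45°.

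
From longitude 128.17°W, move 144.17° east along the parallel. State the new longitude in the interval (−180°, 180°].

Start at -128.17°; shift +144.17° → +16.00°.
+16.00° already lies in (−180°, 180°].

16.00°E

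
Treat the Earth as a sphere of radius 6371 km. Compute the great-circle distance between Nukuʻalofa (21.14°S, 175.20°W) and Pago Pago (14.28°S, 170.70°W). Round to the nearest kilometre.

Δλ = -170.70 − -175.20 = 4.50°.
Δφ = -14.28 − -21.14 = 6.86°.
a = sin²(Δφ/2) + cos φ₁ · cos φ₂ · sin²(Δλ/2) = 0.004973.
c = 2·atan2(√a, √(1−a)) = 0.14115 rad → d = 6371·c ≈ 899.28 km.

899 km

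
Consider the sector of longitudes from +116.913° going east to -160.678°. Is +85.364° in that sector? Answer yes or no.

No

Band width going east from +116.913° to -160.678°: ((-160.678 − 116.913) mod 360) = 82.409°.
Offset of +85.364° east of the west edge: ((85.364 − 116.913) mod 360) = 328.451°.
328.451° > 82.409° ⇒ outside.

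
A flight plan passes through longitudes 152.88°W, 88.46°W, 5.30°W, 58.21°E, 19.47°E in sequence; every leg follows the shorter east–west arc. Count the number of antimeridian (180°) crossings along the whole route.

Leg 1: -152.88° → -88.46°, shortest Δλ = 64.42° (east) — does not cross 180°.
Leg 2: -88.46° → -5.30°, shortest Δλ = 83.16° (east) — does not cross 180°.
Leg 3: -5.30° → +58.21°, shortest Δλ = 63.51° (east) — does not cross 180°.
Leg 4: +58.21° → +19.47°, shortest Δλ = -38.74° (west) — does not cross 180°.
Total crossings: 0.

0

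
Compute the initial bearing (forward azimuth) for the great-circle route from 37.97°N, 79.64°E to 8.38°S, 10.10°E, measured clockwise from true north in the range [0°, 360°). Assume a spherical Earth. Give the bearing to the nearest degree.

Δλ = 10.10 − 79.64 = -69.54°.
θ = atan2( sin Δλ · cos φ₂ , cos φ₁ · sin φ₂ − sin φ₁ · cos φ₂ · cos Δλ )
  = atan2(-0.92691, -0.32766) = -109.468° → normalised to [0°, 360°): 250.532°.

251°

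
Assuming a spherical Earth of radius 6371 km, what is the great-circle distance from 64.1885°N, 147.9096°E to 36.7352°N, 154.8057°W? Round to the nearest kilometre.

4822 km

Δλ = -154.8057 − 147.9096 = -302.7153°; wrapped into (−180°, 180°]: 57.2847°.
Δφ = 36.7352 − 64.1885 = -27.4533°.
a = sin²(Δφ/2) + cos φ₁ · cos φ₂ · sin²(Δλ/2) = 0.136482.
c = 2·atan2(√a, √(1−a)) = 0.75680 rad → d = 6371·c ≈ 4821.58 km.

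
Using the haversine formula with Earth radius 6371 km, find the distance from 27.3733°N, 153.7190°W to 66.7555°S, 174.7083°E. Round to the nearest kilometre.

Δλ = 174.7083 − -153.7190 = 328.4273°; wrapped into (−180°, 180°]: -31.5727°.
Δφ = -66.7555 − 27.3733 = -94.1288°.
a = sin²(Δφ/2) + cos φ₁ · cos φ₂ · sin²(Δλ/2) = 0.561938.
c = 2·atan2(√a, √(1−a)) = 1.69499 rad → d = 6371·c ≈ 10798.79 km.

10799 km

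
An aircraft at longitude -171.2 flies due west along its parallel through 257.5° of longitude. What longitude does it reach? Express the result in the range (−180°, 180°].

Start at -171.2°; shift −257.5° → -428.7°.
-428.7° lies outside (−180°, 180°]; add 360° → -68.7°.

-68.7°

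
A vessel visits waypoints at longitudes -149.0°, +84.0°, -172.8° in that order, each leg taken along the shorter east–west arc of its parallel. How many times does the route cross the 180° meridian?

Leg 1: -149.0° → +84.0°, shortest Δλ = -127.0° (west) — crosses 180°.
Leg 2: +84.0° → -172.8°, shortest Δλ = 103.2° (east) — crosses 180°.
Total crossings: 2.

2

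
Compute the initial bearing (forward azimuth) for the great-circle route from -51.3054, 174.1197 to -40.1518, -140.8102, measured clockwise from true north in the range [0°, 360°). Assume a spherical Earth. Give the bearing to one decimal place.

Δλ = -140.8102 − 174.1197 = -314.9299°; wrapped into (−180°, 180°]: 45.0701°.
θ = atan2( sin Δλ · cos φ₂ , cos φ₁ · sin φ₂ − sin φ₁ · cos φ₂ · cos Δλ )
  = atan2(0.54113, 0.01820) = 88.074° → normalised to [0°, 360°): 88.074°.

88.1°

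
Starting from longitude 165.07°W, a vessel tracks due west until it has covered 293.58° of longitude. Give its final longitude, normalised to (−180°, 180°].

98.65°W

Start at -165.07°; shift −293.58° → -458.65°.
-458.65° lies outside (−180°, 180°]; add 360° → -98.65°.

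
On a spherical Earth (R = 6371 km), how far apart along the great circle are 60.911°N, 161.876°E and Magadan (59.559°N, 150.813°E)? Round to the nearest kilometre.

Δλ = 150.813 − 161.876 = -11.063°.
Δφ = 59.559 − 60.911 = -1.352°.
a = sin²(Δφ/2) + cos φ₁ · cos φ₂ · sin²(Δλ/2) = 0.002428.
c = 2·atan2(√a, √(1−a)) = 0.09859 rad → d = 6371·c ≈ 628.10 km.

628 km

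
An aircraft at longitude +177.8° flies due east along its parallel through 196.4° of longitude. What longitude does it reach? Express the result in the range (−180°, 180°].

Start at +177.8°; shift +196.4° → +374.2°.
+374.2° lies outside (−180°, 180°]; subtract 360° → +14.2°.

+14.2°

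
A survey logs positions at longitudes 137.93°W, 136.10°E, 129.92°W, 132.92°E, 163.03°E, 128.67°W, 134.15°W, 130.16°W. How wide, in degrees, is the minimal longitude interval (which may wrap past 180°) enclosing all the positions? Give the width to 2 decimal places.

Sort the longitudes: -137.93°, -134.15°, -130.16°, -129.92°, -128.67°, +132.92°, +136.10°, +163.03°.
Eastward gaps between consecutive values (wrapping around): 3.78°, 3.99°, 0.24°, 1.25°, 261.59°, 3.18°, 26.93°, 59.04°.
Largest gap = 261.59° ⇒ minimal covering band is its complement: 360° − 261.59° = 98.41°.
Band runs from +132.92° eastward to -128.67°, crossing the antimeridian.

98.41°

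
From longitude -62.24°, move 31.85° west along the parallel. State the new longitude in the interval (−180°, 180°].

-94.09°

Start at -62.24°; shift −31.85° → -94.09°.
-94.09° already lies in (−180°, 180°].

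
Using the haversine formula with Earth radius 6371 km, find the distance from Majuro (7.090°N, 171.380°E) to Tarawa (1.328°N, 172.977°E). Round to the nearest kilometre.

665 km

Δλ = 172.977 − 171.380 = 1.597°.
Δφ = 1.328 − 7.090 = -5.762°.
a = sin²(Δφ/2) + cos φ₁ · cos φ₂ · sin²(Δλ/2) = 0.002719.
c = 2·atan2(√a, √(1−a)) = 0.10433 rad → d = 6371·c ≈ 664.71 km.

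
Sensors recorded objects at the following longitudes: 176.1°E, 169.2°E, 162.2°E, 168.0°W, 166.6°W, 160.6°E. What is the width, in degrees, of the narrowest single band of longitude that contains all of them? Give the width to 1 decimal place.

32.8°

Sort the longitudes: -168.0°, -166.6°, +160.6°, +162.2°, +169.2°, +176.1°.
Eastward gaps between consecutive values (wrapping around): 1.4°, 327.2°, 1.6°, 7.0°, 6.9°, 15.9°.
Largest gap = 327.2° ⇒ minimal covering band is its complement: 360° − 327.2° = 32.8°.
Band runs from +160.6° eastward to -166.6°, crossing the antimeridian.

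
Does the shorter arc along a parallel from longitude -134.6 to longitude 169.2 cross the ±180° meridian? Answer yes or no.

Yes

Naïve |169.2 − -134.6| = 303.8° > 180°, so the shorter arc goes the other way round — across 180°.
Signed shortest Δλ = ((169.2 − -134.6 + 180) mod 360) − 180 = -56.2°.
Going west by 56.2° from -134.6° passes through 180° before reaching +169.2°.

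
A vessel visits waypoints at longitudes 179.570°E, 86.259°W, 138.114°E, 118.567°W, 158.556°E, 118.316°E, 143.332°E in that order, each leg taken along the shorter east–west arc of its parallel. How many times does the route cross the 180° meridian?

4

Leg 1: +179.570° → -86.259°, shortest Δλ = 94.171° (east) — crosses 180°.
Leg 2: -86.259° → +138.114°, shortest Δλ = -135.627° (west) — crosses 180°.
Leg 3: +138.114° → -118.567°, shortest Δλ = 103.319° (east) — crosses 180°.
Leg 4: -118.567° → +158.556°, shortest Δλ = -82.877° (west) — crosses 180°.
Leg 5: +158.556° → +118.316°, shortest Δλ = -40.24° (west) — does not cross 180°.
Leg 6: +118.316° → +143.332°, shortest Δλ = 25.016° (east) — does not cross 180°.
Total crossings: 4.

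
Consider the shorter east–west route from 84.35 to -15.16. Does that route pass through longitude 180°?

No

Signed shortest Δλ = ((-15.16 − 84.35 + 180) mod 360) − 180 = -99.51°.
Going west by 99.51° from +84.35° reaches -15.16° without touching 180°.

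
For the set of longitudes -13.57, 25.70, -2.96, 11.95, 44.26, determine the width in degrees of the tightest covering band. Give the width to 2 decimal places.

57.83°

Sort the longitudes: -13.57°, -2.96°, +11.95°, +25.70°, +44.26°.
Eastward gaps between consecutive values (wrapping around): 10.61°, 14.91°, 13.75°, 18.56°, 302.17°.
Largest gap = 302.17° ⇒ minimal covering band is its complement: 360° − 302.17° = 57.83°.
Band runs from -13.57° eastward to +44.26°.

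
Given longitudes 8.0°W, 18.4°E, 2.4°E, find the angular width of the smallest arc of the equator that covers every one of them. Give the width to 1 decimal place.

Sort the longitudes: -8.0°, +2.4°, +18.4°.
Eastward gaps between consecutive values (wrapping around): 10.4°, 16.0°, 333.6°.
Largest gap = 333.6° ⇒ minimal covering band is its complement: 360° − 333.6° = 26.4°.
Band runs from -8.0° eastward to +18.4°.

26.4°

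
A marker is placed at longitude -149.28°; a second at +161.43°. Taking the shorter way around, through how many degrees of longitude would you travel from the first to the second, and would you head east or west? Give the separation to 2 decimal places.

49.29° west

Raw difference: 161.43 − -149.28 = 310.71°.
Normalise into (−180°, 180°]: 310.71° − 360° = -49.29°.
Negative ⇒ the second point lies to the west; separation 49.29°.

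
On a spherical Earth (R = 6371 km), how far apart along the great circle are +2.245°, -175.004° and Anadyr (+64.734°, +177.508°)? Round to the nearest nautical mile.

3766 nmi

Δλ = 177.508 − -175.004 = 352.512°; wrapped into (−180°, 180°]: -7.488°.
Δφ = 64.734 − 2.245 = 62.489°.
a = sin²(Δφ/2) + cos φ₁ · cos φ₂ · sin²(Δλ/2) = 0.270859.
c = 2·atan2(√a, √(1−a)) = 1.09474 rad → d = 6371·c ≈ 6974.56 km ≈ 3765.96 nmi.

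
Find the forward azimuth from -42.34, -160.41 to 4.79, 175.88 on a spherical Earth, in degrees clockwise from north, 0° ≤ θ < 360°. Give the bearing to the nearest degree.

329°

Δλ = 175.88 − -160.41 = 336.29°; wrapped into (−180°, 180°]: -23.71°.
θ = atan2( sin Δλ · cos φ₂ , cos φ₁ · sin φ₂ − sin φ₁ · cos φ₂ · cos Δλ )
  = atan2(-0.40070, 0.67625) = -30.648° → normalised to [0°, 360°): 329.352°.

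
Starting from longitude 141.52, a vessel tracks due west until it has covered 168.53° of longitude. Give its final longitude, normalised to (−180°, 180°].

Start at +141.52°; shift −168.53° → -27.01°.
-27.01° already lies in (−180°, 180°].

-27.01°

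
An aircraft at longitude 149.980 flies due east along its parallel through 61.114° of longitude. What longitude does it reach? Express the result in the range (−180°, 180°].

-148.906°

Start at +149.980°; shift +61.114° → +211.094°.
+211.094° lies outside (−180°, 180°]; subtract 360° → -148.906°.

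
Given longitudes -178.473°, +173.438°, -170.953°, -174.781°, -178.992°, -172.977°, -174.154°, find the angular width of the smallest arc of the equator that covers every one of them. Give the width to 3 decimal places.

15.609°

Sort the longitudes: -178.992°, -178.473°, -174.781°, -174.154°, -172.977°, -170.953°, +173.438°.
Eastward gaps between consecutive values (wrapping around): 0.519°, 3.692°, 0.627°, 1.177°, 2.024°, 344.391°, 7.570°.
Largest gap = 344.391° ⇒ minimal covering band is its complement: 360° − 344.391° = 15.609°.
Band runs from +173.438° eastward to -170.953°, crossing the antimeridian.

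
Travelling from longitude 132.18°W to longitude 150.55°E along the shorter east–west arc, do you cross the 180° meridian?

Yes

Naïve |150.55 − -132.18| = 282.73° > 180°, so the shorter arc goes the other way round — across 180°.
Signed shortest Δλ = ((150.55 − -132.18 + 180) mod 360) − 180 = -77.27°.
Going west by 77.27° from -132.18° passes through 180° before reaching +150.55°.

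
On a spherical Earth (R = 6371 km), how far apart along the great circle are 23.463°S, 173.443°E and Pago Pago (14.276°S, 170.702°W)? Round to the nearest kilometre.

1954 km

Δλ = -170.702 − 173.443 = -344.145°; wrapped into (−180°, 180°]: 15.855°.
Δφ = -14.276 − -23.463 = 9.187°.
a = sin²(Δφ/2) + cos φ₁ · cos φ₂ · sin²(Δλ/2) = 0.023324.
c = 2·atan2(√a, √(1−a)) = 0.30664 rad → d = 6371·c ≈ 1953.63 km.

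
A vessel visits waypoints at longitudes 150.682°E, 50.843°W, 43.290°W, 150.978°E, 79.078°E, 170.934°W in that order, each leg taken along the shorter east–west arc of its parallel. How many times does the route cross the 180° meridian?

3

Leg 1: +150.682° → -50.843°, shortest Δλ = 158.475° (east) — crosses 180°.
Leg 2: -50.843° → -43.290°, shortest Δλ = 7.553° (east) — does not cross 180°.
Leg 3: -43.290° → +150.978°, shortest Δλ = -165.732° (west) — crosses 180°.
Leg 4: +150.978° → +79.078°, shortest Δλ = -71.9° (west) — does not cross 180°.
Leg 5: +79.078° → -170.934°, shortest Δλ = 109.988° (east) — crosses 180°.
Total crossings: 3.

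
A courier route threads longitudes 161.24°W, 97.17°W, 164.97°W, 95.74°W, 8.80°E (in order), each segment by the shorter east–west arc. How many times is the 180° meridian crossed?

0

Leg 1: -161.24° → -97.17°, shortest Δλ = 64.07° (east) — does not cross 180°.
Leg 2: -97.17° → -164.97°, shortest Δλ = -67.8° (west) — does not cross 180°.
Leg 3: -164.97° → -95.74°, shortest Δλ = 69.23° (east) — does not cross 180°.
Leg 4: -95.74° → +8.80°, shortest Δλ = 104.54° (east) — does not cross 180°.
Total crossings: 0.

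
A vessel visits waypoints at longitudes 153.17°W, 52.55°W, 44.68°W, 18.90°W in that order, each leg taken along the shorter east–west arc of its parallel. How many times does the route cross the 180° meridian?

0

Leg 1: -153.17° → -52.55°, shortest Δλ = 100.62° (east) — does not cross 180°.
Leg 2: -52.55° → -44.68°, shortest Δλ = 7.87° (east) — does not cross 180°.
Leg 3: -44.68° → -18.90°, shortest Δλ = 25.78° (east) — does not cross 180°.
Total crossings: 0.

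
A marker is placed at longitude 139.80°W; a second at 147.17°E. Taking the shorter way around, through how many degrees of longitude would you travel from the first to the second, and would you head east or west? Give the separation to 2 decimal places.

Raw difference: 147.17 − -139.80 = 286.97°.
Normalise into (−180°, 180°]: 286.97° − 360° = -73.03°.
Negative ⇒ the second point lies to the west; separation 73.03°.

73.03° west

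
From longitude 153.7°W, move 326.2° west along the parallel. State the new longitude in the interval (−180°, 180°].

119.9°W

Start at -153.7°; shift −326.2° → -479.9°.
-479.9° lies outside (−180°, 180°]; add 360° → -119.9°.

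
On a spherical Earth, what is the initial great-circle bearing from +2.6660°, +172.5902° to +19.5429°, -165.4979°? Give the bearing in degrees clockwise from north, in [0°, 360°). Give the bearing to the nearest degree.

Δλ = -165.4979 − 172.5902 = -338.0881°; wrapped into (−180°, 180°]: 21.9119°.
θ = atan2( sin Δλ · cos φ₂ , cos φ₁ · sin φ₂ − sin φ₁ · cos φ₂ · cos Δλ )
  = atan2(0.35168, 0.29348) = 50.155° → normalised to [0°, 360°): 50.155°.

50°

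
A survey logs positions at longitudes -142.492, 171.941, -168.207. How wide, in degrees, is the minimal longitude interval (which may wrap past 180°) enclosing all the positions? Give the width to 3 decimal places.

Sort the longitudes: -168.207°, -142.492°, +171.941°.
Eastward gaps between consecutive values (wrapping around): 25.715°, 314.433°, 19.852°.
Largest gap = 314.433° ⇒ minimal covering band is its complement: 360° − 314.433° = 45.567°.
Band runs from +171.941° eastward to -142.492°, crossing the antimeridian.

45.567°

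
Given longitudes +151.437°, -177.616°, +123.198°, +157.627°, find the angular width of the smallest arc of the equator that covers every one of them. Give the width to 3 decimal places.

Sort the longitudes: -177.616°, +123.198°, +151.437°, +157.627°.
Eastward gaps between consecutive values (wrapping around): 300.814°, 28.239°, 6.190°, 24.757°.
Largest gap = 300.814° ⇒ minimal covering band is its complement: 360° − 300.814° = 59.186°.
Band runs from +123.198° eastward to -177.616°, crossing the antimeridian.

59.186°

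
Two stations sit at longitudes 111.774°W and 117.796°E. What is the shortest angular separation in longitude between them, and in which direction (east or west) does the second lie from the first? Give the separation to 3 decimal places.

Raw difference: 117.796 − -111.774 = 229.57°.
Normalise into (−180°, 180°]: 229.57° − 360° = -130.43°.
Negative ⇒ the second point lies to the west; separation 130.430°.

130.430° west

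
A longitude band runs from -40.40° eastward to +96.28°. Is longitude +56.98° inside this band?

Yes

Band width going east from -40.40° to +96.28°: ((96.28 − -40.40) mod 360) = 136.68°.
Offset of +56.98° east of the west edge: ((56.98 − -40.40) mod 360) = 97.38°.
97.38° ≤ 136.68° ⇒ inside.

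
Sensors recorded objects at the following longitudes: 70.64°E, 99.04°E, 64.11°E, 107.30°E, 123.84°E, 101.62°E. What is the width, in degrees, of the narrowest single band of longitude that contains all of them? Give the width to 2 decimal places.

59.73°

Sort the longitudes: +64.11°, +70.64°, +99.04°, +101.62°, +107.30°, +123.84°.
Eastward gaps between consecutive values (wrapping around): 6.53°, 28.40°, 2.58°, 5.68°, 16.54°, 300.27°.
Largest gap = 300.27° ⇒ minimal covering band is its complement: 360° − 300.27° = 59.73°.
Band runs from +64.11° eastward to +123.84°.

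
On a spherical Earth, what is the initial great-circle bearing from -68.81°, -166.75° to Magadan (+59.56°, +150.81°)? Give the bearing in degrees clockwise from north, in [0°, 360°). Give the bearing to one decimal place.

332.6°

Δλ = 150.81 − -166.75 = 317.56°; wrapped into (−180°, 180°]: -42.44°.
θ = atan2( sin Δλ · cos φ₂ , cos φ₁ · sin φ₂ − sin φ₁ · cos φ₂ · cos Δλ )
  = atan2(-0.34189, 0.66025) = -27.376° → normalised to [0°, 360°): 332.624°.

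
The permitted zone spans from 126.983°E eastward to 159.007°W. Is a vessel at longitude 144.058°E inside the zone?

Band width going east from +126.983° to -159.007°: ((-159.007 − 126.983) mod 360) = 74.010°.
Offset of +144.058° east of the west edge: ((144.058 − 126.983) mod 360) = 17.075°.
17.075° ≤ 74.010° ⇒ inside.

Yes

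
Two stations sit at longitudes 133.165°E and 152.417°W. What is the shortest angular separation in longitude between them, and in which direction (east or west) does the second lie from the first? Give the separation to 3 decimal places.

74.418° east

Raw difference: -152.417 − 133.165 = -285.582°.
Normalise into (−180°, 180°]: -285.582° + 360° = 74.418°.
Positive ⇒ the second point lies to the east; separation 74.418°.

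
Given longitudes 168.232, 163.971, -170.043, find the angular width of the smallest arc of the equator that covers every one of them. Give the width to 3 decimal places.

Sort the longitudes: -170.043°, +163.971°, +168.232°.
Eastward gaps between consecutive values (wrapping around): 334.014°, 4.261°, 21.725°.
Largest gap = 334.014° ⇒ minimal covering band is its complement: 360° − 334.014° = 25.986°.
Band runs from +163.971° eastward to -170.043°, crossing the antimeridian.

25.986°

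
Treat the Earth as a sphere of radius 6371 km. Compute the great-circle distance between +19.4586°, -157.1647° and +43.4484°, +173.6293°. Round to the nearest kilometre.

3808 km

Δλ = 173.6293 − -157.1647 = 330.7940°; wrapped into (−180°, 180°]: -29.2060°.
Δφ = 43.4484 − 19.4586 = 23.9898°.
a = sin²(Δφ/2) + cos φ₁ · cos φ₂ · sin²(Δλ/2) = 0.086703.
c = 2·atan2(√a, √(1−a)) = 0.59777 rad → d = 6371·c ≈ 3808.37 km.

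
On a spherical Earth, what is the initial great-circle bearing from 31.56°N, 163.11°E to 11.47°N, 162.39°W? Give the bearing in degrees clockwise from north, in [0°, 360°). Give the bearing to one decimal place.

114.5°

Δλ = -162.39 − 163.11 = -325.50°; wrapped into (−180°, 180°]: 34.50°.
θ = atan2( sin Δλ · cos φ₂ , cos φ₁ · sin φ₂ − sin φ₁ · cos φ₂ · cos Δλ )
  = atan2(0.55509, -0.25328) = 114.527° → normalised to [0°, 360°): 114.527°.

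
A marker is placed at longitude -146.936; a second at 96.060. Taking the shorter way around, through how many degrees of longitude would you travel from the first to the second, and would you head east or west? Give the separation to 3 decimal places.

Raw difference: 96.060 − -146.936 = 242.996°.
Normalise into (−180°, 180°]: 242.996° − 360° = -117.004°.
Negative ⇒ the second point lies to the west; separation 117.004°.

117.004° west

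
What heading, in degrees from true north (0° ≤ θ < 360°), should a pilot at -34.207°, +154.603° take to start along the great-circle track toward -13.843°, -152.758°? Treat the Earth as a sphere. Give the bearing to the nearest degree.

80°

Δλ = -152.758 − 154.603 = -307.361°; wrapped into (−180°, 180°]: 52.639°.
θ = atan2( sin Δλ · cos φ₂ , cos φ₁ · sin φ₂ − sin φ₁ · cos φ₂ · cos Δλ )
  = atan2(0.77174, 0.13337) = 80.195° → normalised to [0°, 360°): 80.195°.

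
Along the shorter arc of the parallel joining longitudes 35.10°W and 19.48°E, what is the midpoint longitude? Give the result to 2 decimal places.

Signed shortest Δλ from -35.10° to +19.48° is +54.58°.
Midpoint longitude = -35.10° + (+54.58°)/2 = -35.10° + 27.29° = -7.81°.

7.81°W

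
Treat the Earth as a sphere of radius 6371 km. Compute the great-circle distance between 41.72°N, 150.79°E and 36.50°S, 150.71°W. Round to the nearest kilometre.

10533 km

Δλ = -150.71 − 150.79 = -301.50°; wrapped into (−180°, 180°]: 58.50°.
Δφ = -36.50 − 41.72 = -78.22°.
a = sin²(Δφ/2) + cos φ₁ · cos φ₂ · sin²(Δλ/2) = 0.541174.
c = 2·atan2(√a, √(1−a)) = 1.65324 rad → d = 6371·c ≈ 10532.78 km.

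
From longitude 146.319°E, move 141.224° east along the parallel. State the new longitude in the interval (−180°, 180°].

72.457°W

Start at +146.319°; shift +141.224° → +287.543°.
+287.543° lies outside (−180°, 180°]; subtract 360° → -72.457°.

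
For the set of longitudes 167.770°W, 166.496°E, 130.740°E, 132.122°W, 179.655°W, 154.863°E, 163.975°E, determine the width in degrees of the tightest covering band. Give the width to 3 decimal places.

Sort the longitudes: -179.655°, -167.770°, -132.122°, +130.740°, +154.863°, +163.975°, +166.496°.
Eastward gaps between consecutive values (wrapping around): 11.885°, 35.648°, 262.862°, 24.123°, 9.112°, 2.521°, 13.849°.
Largest gap = 262.862° ⇒ minimal covering band is its complement: 360° − 262.862° = 97.138°.
Band runs from +130.740° eastward to -132.122°, crossing the antimeridian.

97.138°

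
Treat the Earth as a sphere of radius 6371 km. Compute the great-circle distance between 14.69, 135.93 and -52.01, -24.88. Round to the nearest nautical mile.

8385 nmi

Δλ = -24.88 − 135.93 = -160.81°.
Δφ = -52.01 − 14.69 = -66.70°.
a = sin²(Δφ/2) + cos φ₁ · cos φ₂ · sin²(Δλ/2) = 0.881089.
c = 2·atan2(√a, √(1−a)) = 2.43747 rad → d = 6371·c ≈ 15529.10 km ≈ 8385.04 nmi.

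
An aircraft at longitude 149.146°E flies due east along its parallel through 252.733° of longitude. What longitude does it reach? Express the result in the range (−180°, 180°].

Start at +149.146°; shift +252.733° → +401.879°.
+401.879° lies outside (−180°, 180°]; subtract 360° → +41.879°.

41.879°E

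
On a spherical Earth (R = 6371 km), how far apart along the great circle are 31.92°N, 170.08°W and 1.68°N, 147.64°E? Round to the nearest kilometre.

5556 km

Δλ = 147.64 − -170.08 = 317.72°; wrapped into (−180°, 180°]: -42.28°.
Δφ = 1.68 − 31.92 = -30.24°.
a = sin²(Δφ/2) + cos φ₁ · cos φ₂ · sin²(Δλ/2) = 0.178390.
c = 2·atan2(√a, √(1−a)) = 0.87210 rad → d = 6371·c ≈ 5556.15 km.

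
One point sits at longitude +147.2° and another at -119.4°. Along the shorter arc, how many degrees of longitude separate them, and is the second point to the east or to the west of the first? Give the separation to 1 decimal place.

Raw difference: -119.4 − 147.2 = -266.6°.
Normalise into (−180°, 180°]: -266.6° + 360° = 93.4°.
Positive ⇒ the second point lies to the east; separation 93.4°.

93.4° east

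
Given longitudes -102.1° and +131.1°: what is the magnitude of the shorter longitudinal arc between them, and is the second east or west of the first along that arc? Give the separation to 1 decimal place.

Raw difference: 131.1 − -102.1 = 233.2°.
Normalise into (−180°, 180°]: 233.2° − 360° = -126.8°.
Negative ⇒ the second point lies to the west; separation 126.8°.

126.8° west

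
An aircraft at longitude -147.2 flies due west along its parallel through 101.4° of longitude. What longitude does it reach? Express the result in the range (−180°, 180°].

Start at -147.2°; shift −101.4° → -248.6°.
-248.6° lies outside (−180°, 180°]; add 360° → +111.4°.

+111.4°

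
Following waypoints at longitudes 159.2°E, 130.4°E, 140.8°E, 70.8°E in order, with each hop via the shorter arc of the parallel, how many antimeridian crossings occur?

Leg 1: +159.2° → +130.4°, shortest Δλ = -28.8° (west) — does not cross 180°.
Leg 2: +130.4° → +140.8°, shortest Δλ = 10.4° (east) — does not cross 180°.
Leg 3: +140.8° → +70.8°, shortest Δλ = -70.0° (west) — does not cross 180°.
Total crossings: 0.

0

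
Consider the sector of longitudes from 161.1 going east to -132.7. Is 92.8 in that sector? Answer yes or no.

No

Band width going east from +161.1° to -132.7°: ((-132.7 − 161.1) mod 360) = 66.2°.
Offset of +92.8° east of the west edge: ((92.8 − 161.1) mod 360) = 291.7°.
291.7° > 66.2° ⇒ outside.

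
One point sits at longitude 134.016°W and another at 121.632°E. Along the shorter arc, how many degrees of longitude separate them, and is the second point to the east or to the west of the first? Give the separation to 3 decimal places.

104.352° west

Raw difference: 121.632 − -134.016 = 255.648°.
Normalise into (−180°, 180°]: 255.648° − 360° = -104.352°.
Negative ⇒ the second point lies to the west; separation 104.352°.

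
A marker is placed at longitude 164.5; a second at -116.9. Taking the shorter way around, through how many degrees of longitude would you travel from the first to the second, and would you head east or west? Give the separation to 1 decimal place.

Raw difference: -116.9 − 164.5 = -281.4°.
Normalise into (−180°, 180°]: -281.4° + 360° = 78.6°.
Positive ⇒ the second point lies to the east; separation 78.6°.

78.6° east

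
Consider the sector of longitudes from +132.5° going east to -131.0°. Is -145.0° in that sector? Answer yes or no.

Band width going east from +132.5° to -131.0°: ((-131.0 − 132.5) mod 360) = 96.5°.
Offset of -145.0° east of the west edge: ((-145.0 − 132.5) mod 360) = 82.5°.
82.5° ≤ 96.5° ⇒ inside.

Yes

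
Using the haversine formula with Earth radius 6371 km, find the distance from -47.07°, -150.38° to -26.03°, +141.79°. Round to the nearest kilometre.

Δλ = 141.79 − -150.38 = 292.17°; wrapped into (−180°, 180°]: -67.83°.
Δφ = -26.03 − -47.07 = 21.04°.
a = sin²(Δφ/2) + cos φ₁ · cos φ₂ · sin²(Δλ/2) = 0.223869.
c = 2·atan2(√a, √(1−a)) = 0.98572 rad → d = 6371·c ≈ 6280.03 km.

6280 km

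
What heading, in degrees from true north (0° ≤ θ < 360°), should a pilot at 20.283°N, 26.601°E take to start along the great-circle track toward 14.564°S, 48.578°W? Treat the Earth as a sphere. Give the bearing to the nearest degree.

251°

Δλ = -48.578 − 26.601 = -75.179°.
θ = atan2( sin Δλ · cos φ₂ , cos φ₁ · sin φ₂ − sin φ₁ · cos φ₂ · cos Δλ )
  = atan2(-0.93567, -0.32169) = -108.974° → normalised to [0°, 360°): 251.026°.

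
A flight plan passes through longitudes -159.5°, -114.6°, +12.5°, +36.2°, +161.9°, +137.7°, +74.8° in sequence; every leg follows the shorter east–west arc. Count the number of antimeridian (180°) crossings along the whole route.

0

Leg 1: -159.5° → -114.6°, shortest Δλ = 44.9° (east) — does not cross 180°.
Leg 2: -114.6° → +12.5°, shortest Δλ = 127.1° (east) — does not cross 180°.
Leg 3: +12.5° → +36.2°, shortest Δλ = 23.7° (east) — does not cross 180°.
Leg 4: +36.2° → +161.9°, shortest Δλ = 125.7° (east) — does not cross 180°.
Leg 5: +161.9° → +137.7°, shortest Δλ = -24.2° (west) — does not cross 180°.
Leg 6: +137.7° → +74.8°, shortest Δλ = -62.9° (west) — does not cross 180°.
Total crossings: 0.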